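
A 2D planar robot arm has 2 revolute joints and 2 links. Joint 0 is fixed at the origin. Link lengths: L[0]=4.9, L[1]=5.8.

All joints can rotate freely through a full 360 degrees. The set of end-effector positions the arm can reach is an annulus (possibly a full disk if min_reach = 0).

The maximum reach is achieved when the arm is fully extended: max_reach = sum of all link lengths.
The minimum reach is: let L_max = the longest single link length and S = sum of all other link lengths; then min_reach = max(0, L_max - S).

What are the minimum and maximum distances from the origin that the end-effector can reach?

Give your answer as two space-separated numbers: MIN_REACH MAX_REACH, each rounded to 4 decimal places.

Link lengths: [4.9, 5.8]
max_reach = 4.9 + 5.8 = 10.7
L_max = max([4.9, 5.8]) = 5.8
S (sum of others) = 10.7 - 5.8 = 4.9
min_reach = max(0, 5.8 - 4.9) = max(0, 0.9) = 0.9

Answer: 0.9000 10.7000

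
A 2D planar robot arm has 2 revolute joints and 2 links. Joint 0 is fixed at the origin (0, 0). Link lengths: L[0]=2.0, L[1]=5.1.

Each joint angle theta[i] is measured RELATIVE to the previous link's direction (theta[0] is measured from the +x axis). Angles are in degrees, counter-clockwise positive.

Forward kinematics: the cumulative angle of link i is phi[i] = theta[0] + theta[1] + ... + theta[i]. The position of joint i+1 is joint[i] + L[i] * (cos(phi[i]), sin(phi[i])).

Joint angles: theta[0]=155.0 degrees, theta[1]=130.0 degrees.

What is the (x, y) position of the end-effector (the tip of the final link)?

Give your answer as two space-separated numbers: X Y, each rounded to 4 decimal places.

joint[0] = (0.0000, 0.0000)  (base)
link 0: phi[0] = 155 = 155 deg
  cos(155 deg) = -0.9063, sin(155 deg) = 0.4226
  joint[1] = (0.0000, 0.0000) + 2 * (-0.9063, 0.4226) = (0.0000 + -1.8126, 0.0000 + 0.8452) = (-1.8126, 0.8452)
link 1: phi[1] = 155 + 130 = 285 deg
  cos(285 deg) = 0.2588, sin(285 deg) = -0.9659
  joint[2] = (-1.8126, 0.8452) + 5.1 * (0.2588, -0.9659) = (-1.8126 + 1.3200, 0.8452 + -4.9262) = (-0.4926, -4.0810)
End effector: (-0.4926, -4.0810)

Answer: -0.4926 -4.0810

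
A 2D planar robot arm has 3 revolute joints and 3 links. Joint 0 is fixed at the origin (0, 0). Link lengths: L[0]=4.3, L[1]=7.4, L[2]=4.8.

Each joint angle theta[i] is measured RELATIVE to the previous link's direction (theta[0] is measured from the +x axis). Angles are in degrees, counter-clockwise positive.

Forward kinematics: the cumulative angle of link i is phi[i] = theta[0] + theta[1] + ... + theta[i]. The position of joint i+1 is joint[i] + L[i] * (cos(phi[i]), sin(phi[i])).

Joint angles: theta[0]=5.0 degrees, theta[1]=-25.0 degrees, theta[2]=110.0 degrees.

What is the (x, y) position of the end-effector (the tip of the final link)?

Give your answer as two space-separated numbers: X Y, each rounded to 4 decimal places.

Answer: 11.2374 2.6438

Derivation:
joint[0] = (0.0000, 0.0000)  (base)
link 0: phi[0] = 5 = 5 deg
  cos(5 deg) = 0.9962, sin(5 deg) = 0.0872
  joint[1] = (0.0000, 0.0000) + 4.3 * (0.9962, 0.0872) = (0.0000 + 4.2836, 0.0000 + 0.3748) = (4.2836, 0.3748)
link 1: phi[1] = 5 + -25 = -20 deg
  cos(-20 deg) = 0.9397, sin(-20 deg) = -0.3420
  joint[2] = (4.2836, 0.3748) + 7.4 * (0.9397, -0.3420) = (4.2836 + 6.9537, 0.3748 + -2.5309) = (11.2374, -2.1562)
link 2: phi[2] = 5 + -25 + 110 = 90 deg
  cos(90 deg) = 0.0000, sin(90 deg) = 1.0000
  joint[3] = (11.2374, -2.1562) + 4.8 * (0.0000, 1.0000) = (11.2374 + 0.0000, -2.1562 + 4.8000) = (11.2374, 2.6438)
End effector: (11.2374, 2.6438)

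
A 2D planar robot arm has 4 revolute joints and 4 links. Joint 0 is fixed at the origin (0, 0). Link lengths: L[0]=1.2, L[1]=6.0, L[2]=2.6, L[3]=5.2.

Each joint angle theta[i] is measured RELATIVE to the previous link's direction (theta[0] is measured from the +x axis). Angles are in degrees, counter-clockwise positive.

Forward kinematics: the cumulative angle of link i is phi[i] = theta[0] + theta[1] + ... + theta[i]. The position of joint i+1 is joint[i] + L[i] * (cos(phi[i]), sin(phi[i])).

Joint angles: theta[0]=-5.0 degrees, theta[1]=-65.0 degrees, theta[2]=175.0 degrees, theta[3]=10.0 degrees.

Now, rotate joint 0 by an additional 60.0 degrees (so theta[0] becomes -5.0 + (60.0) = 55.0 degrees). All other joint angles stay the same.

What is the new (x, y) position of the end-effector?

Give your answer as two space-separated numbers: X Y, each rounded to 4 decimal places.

Answer: -1.0945 1.0672

Derivation:
joint[0] = (0.0000, 0.0000)  (base)
link 0: phi[0] = 55 = 55 deg
  cos(55 deg) = 0.5736, sin(55 deg) = 0.8192
  joint[1] = (0.0000, 0.0000) + 1.2 * (0.5736, 0.8192) = (0.0000 + 0.6883, 0.0000 + 0.9830) = (0.6883, 0.9830)
link 1: phi[1] = 55 + -65 = -10 deg
  cos(-10 deg) = 0.9848, sin(-10 deg) = -0.1736
  joint[2] = (0.6883, 0.9830) + 6 * (0.9848, -0.1736) = (0.6883 + 5.9088, 0.9830 + -1.0419) = (6.5971, -0.0589)
link 2: phi[2] = 55 + -65 + 175 = 165 deg
  cos(165 deg) = -0.9659, sin(165 deg) = 0.2588
  joint[3] = (6.5971, -0.0589) + 2.6 * (-0.9659, 0.2588) = (6.5971 + -2.5114, -0.0589 + 0.6729) = (4.0857, 0.6140)
link 3: phi[3] = 55 + -65 + 175 + 10 = 175 deg
  cos(175 deg) = -0.9962, sin(175 deg) = 0.0872
  joint[4] = (4.0857, 0.6140) + 5.2 * (-0.9962, 0.0872) = (4.0857 + -5.1802, 0.6140 + 0.4532) = (-1.0945, 1.0672)
End effector: (-1.0945, 1.0672)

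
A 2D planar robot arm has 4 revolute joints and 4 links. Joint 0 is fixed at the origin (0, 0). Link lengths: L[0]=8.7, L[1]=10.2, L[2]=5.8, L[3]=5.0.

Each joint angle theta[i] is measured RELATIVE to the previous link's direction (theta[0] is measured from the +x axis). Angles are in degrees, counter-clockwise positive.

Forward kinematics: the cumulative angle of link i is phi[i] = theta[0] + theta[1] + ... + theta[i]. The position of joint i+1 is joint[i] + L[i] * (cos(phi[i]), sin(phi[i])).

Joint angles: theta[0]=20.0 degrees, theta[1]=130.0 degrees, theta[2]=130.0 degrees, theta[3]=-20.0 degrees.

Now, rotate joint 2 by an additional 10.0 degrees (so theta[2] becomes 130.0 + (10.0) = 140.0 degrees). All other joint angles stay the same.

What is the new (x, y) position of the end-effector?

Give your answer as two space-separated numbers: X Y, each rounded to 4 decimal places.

Answer: 1.3256 -2.3746

Derivation:
joint[0] = (0.0000, 0.0000)  (base)
link 0: phi[0] = 20 = 20 deg
  cos(20 deg) = 0.9397, sin(20 deg) = 0.3420
  joint[1] = (0.0000, 0.0000) + 8.7 * (0.9397, 0.3420) = (0.0000 + 8.1753, 0.0000 + 2.9756) = (8.1753, 2.9756)
link 1: phi[1] = 20 + 130 = 150 deg
  cos(150 deg) = -0.8660, sin(150 deg) = 0.5000
  joint[2] = (8.1753, 2.9756) + 10.2 * (-0.8660, 0.5000) = (8.1753 + -8.8335, 2.9756 + 5.1000) = (-0.6581, 8.0756)
link 2: phi[2] = 20 + 130 + 140 = 290 deg
  cos(290 deg) = 0.3420, sin(290 deg) = -0.9397
  joint[3] = (-0.6581, 8.0756) + 5.8 * (0.3420, -0.9397) = (-0.6581 + 1.9837, 8.0756 + -5.4502) = (1.3256, 2.6254)
link 3: phi[3] = 20 + 130 + 140 + -20 = 270 deg
  cos(270 deg) = -0.0000, sin(270 deg) = -1.0000
  joint[4] = (1.3256, 2.6254) + 5 * (-0.0000, -1.0000) = (1.3256 + -0.0000, 2.6254 + -5.0000) = (1.3256, -2.3746)
End effector: (1.3256, -2.3746)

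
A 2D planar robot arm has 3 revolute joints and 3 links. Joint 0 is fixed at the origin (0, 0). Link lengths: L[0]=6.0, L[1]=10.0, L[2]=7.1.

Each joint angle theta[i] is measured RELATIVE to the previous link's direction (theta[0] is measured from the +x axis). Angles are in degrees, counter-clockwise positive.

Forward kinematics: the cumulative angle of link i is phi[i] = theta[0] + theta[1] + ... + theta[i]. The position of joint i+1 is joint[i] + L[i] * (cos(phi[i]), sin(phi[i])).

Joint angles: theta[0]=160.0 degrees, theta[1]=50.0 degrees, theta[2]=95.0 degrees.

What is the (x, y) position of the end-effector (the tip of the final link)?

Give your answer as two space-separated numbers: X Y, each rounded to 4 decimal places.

Answer: -10.2260 -8.7639

Derivation:
joint[0] = (0.0000, 0.0000)  (base)
link 0: phi[0] = 160 = 160 deg
  cos(160 deg) = -0.9397, sin(160 deg) = 0.3420
  joint[1] = (0.0000, 0.0000) + 6 * (-0.9397, 0.3420) = (0.0000 + -5.6382, 0.0000 + 2.0521) = (-5.6382, 2.0521)
link 1: phi[1] = 160 + 50 = 210 deg
  cos(210 deg) = -0.8660, sin(210 deg) = -0.5000
  joint[2] = (-5.6382, 2.0521) + 10 * (-0.8660, -0.5000) = (-5.6382 + -8.6603, 2.0521 + -5.0000) = (-14.2984, -2.9479)
link 2: phi[2] = 160 + 50 + 95 = 305 deg
  cos(305 deg) = 0.5736, sin(305 deg) = -0.8192
  joint[3] = (-14.2984, -2.9479) + 7.1 * (0.5736, -0.8192) = (-14.2984 + 4.0724, -2.9479 + -5.8160) = (-10.2260, -8.7639)
End effector: (-10.2260, -8.7639)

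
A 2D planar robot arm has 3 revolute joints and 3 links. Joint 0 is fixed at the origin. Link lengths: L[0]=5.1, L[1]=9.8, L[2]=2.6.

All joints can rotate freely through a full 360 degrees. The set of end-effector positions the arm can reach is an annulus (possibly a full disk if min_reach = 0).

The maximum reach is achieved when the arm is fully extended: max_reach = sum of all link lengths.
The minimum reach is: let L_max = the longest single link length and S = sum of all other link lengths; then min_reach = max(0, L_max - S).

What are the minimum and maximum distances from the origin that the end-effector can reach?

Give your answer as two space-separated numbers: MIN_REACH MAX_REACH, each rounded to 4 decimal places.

Link lengths: [5.1, 9.8, 2.6]
max_reach = 5.1 + 9.8 + 2.6 = 17.5
L_max = max([5.1, 9.8, 2.6]) = 9.8
S (sum of others) = 17.5 - 9.8 = 7.7
min_reach = max(0, 9.8 - 7.7) = max(0, 2.1) = 2.1

Answer: 2.1000 17.5000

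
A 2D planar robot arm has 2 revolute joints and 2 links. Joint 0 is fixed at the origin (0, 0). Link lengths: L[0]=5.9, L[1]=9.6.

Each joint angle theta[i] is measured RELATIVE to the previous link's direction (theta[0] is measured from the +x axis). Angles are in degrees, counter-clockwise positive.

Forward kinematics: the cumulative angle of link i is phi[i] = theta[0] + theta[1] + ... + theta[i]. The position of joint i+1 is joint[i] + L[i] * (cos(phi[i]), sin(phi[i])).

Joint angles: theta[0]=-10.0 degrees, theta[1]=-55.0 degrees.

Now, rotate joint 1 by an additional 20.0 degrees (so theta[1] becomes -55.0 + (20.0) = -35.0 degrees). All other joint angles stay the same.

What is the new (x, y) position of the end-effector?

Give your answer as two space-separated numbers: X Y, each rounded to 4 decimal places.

joint[0] = (0.0000, 0.0000)  (base)
link 0: phi[0] = -10 = -10 deg
  cos(-10 deg) = 0.9848, sin(-10 deg) = -0.1736
  joint[1] = (0.0000, 0.0000) + 5.9 * (0.9848, -0.1736) = (0.0000 + 5.8104, 0.0000 + -1.0245) = (5.8104, -1.0245)
link 1: phi[1] = -10 + -35 = -45 deg
  cos(-45 deg) = 0.7071, sin(-45 deg) = -0.7071
  joint[2] = (5.8104, -1.0245) + 9.6 * (0.7071, -0.7071) = (5.8104 + 6.7882, -1.0245 + -6.7882) = (12.5986, -7.8127)
End effector: (12.5986, -7.8127)

Answer: 12.5986 -7.8127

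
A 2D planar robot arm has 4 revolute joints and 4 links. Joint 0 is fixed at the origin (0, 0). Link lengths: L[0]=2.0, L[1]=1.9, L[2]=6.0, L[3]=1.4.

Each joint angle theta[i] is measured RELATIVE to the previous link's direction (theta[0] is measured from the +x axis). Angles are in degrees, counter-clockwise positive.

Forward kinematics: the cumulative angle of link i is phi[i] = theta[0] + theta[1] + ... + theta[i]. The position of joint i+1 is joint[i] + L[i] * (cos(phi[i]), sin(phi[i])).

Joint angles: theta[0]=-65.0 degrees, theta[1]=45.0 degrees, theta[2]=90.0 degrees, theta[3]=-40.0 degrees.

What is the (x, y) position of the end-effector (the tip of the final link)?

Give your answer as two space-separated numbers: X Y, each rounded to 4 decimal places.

joint[0] = (0.0000, 0.0000)  (base)
link 0: phi[0] = -65 = -65 deg
  cos(-65 deg) = 0.4226, sin(-65 deg) = -0.9063
  joint[1] = (0.0000, 0.0000) + 2 * (0.4226, -0.9063) = (0.0000 + 0.8452, 0.0000 + -1.8126) = (0.8452, -1.8126)
link 1: phi[1] = -65 + 45 = -20 deg
  cos(-20 deg) = 0.9397, sin(-20 deg) = -0.3420
  joint[2] = (0.8452, -1.8126) + 1.9 * (0.9397, -0.3420) = (0.8452 + 1.7854, -1.8126 + -0.6498) = (2.6307, -2.4625)
link 2: phi[2] = -65 + 45 + 90 = 70 deg
  cos(70 deg) = 0.3420, sin(70 deg) = 0.9397
  joint[3] = (2.6307, -2.4625) + 6 * (0.3420, 0.9397) = (2.6307 + 2.0521, -2.4625 + 5.6382) = (4.6828, 3.1757)
link 3: phi[3] = -65 + 45 + 90 + -40 = 30 deg
  cos(30 deg) = 0.8660, sin(30 deg) = 0.5000
  joint[4] = (4.6828, 3.1757) + 1.4 * (0.8660, 0.5000) = (4.6828 + 1.2124, 3.1757 + 0.7000) = (5.8952, 3.8757)
End effector: (5.8952, 3.8757)

Answer: 5.8952 3.8757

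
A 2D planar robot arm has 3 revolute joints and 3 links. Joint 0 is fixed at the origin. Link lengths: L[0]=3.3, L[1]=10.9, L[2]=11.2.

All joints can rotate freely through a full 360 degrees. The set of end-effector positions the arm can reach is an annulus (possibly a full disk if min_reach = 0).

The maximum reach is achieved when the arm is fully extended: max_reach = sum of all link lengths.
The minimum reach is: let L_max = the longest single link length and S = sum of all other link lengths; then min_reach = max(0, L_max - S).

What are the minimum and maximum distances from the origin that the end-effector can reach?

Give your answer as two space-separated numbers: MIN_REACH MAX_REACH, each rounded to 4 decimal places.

Answer: 0.0000 25.4000

Derivation:
Link lengths: [3.3, 10.9, 11.2]
max_reach = 3.3 + 10.9 + 11.2 = 25.4
L_max = max([3.3, 10.9, 11.2]) = 11.2
S (sum of others) = 25.4 - 11.2 = 14.2
min_reach = max(0, 11.2 - 14.2) = max(0, -3) = 0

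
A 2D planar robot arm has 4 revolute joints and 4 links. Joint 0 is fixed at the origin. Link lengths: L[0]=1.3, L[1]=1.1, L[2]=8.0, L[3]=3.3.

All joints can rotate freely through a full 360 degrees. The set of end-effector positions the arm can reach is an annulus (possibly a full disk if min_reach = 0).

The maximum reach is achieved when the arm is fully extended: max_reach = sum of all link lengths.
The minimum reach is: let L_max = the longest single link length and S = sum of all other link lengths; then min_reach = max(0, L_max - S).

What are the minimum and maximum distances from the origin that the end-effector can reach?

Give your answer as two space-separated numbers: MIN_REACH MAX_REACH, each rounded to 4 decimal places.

Link lengths: [1.3, 1.1, 8.0, 3.3]
max_reach = 1.3 + 1.1 + 8 + 3.3 = 13.7
L_max = max([1.3, 1.1, 8.0, 3.3]) = 8
S (sum of others) = 13.7 - 8 = 5.7
min_reach = max(0, 8 - 5.7) = max(0, 2.3) = 2.3

Answer: 2.3000 13.7000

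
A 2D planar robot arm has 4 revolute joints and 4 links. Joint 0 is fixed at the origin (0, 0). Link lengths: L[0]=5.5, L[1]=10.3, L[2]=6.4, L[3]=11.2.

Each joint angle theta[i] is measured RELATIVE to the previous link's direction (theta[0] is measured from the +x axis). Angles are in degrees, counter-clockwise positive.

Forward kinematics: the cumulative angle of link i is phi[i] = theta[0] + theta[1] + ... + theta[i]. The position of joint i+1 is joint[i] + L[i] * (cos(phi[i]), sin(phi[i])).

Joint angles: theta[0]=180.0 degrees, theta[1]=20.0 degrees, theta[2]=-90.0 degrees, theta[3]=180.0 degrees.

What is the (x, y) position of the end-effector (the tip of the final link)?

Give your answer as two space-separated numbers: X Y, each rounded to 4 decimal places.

joint[0] = (0.0000, 0.0000)  (base)
link 0: phi[0] = 180 = 180 deg
  cos(180 deg) = -1.0000, sin(180 deg) = 0.0000
  joint[1] = (0.0000, 0.0000) + 5.5 * (-1.0000, 0.0000) = (0.0000 + -5.5000, 0.0000 + 0.0000) = (-5.5000, 0.0000)
link 1: phi[1] = 180 + 20 = 200 deg
  cos(200 deg) = -0.9397, sin(200 deg) = -0.3420
  joint[2] = (-5.5000, 0.0000) + 10.3 * (-0.9397, -0.3420) = (-5.5000 + -9.6788, 0.0000 + -3.5228) = (-15.1788, -3.5228)
link 2: phi[2] = 180 + 20 + -90 = 110 deg
  cos(110 deg) = -0.3420, sin(110 deg) = 0.9397
  joint[3] = (-15.1788, -3.5228) + 6.4 * (-0.3420, 0.9397) = (-15.1788 + -2.1889, -3.5228 + 6.0140) = (-17.3678, 2.4912)
link 3: phi[3] = 180 + 20 + -90 + 180 = 290 deg
  cos(290 deg) = 0.3420, sin(290 deg) = -0.9397
  joint[4] = (-17.3678, 2.4912) + 11.2 * (0.3420, -0.9397) = (-17.3678 + 3.8306, 2.4912 + -10.5246) = (-13.5371, -8.0333)
End effector: (-13.5371, -8.0333)

Answer: -13.5371 -8.0333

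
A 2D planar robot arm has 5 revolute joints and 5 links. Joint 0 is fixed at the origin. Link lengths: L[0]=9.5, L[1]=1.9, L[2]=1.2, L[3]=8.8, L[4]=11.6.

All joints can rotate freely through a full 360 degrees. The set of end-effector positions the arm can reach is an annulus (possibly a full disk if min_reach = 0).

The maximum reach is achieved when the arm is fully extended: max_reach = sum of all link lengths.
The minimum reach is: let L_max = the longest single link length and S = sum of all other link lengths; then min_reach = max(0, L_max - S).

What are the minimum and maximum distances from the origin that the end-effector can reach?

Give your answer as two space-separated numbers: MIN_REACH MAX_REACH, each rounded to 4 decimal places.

Link lengths: [9.5, 1.9, 1.2, 8.8, 11.6]
max_reach = 9.5 + 1.9 + 1.2 + 8.8 + 11.6 = 33
L_max = max([9.5, 1.9, 1.2, 8.8, 11.6]) = 11.6
S (sum of others) = 33 - 11.6 = 21.4
min_reach = max(0, 11.6 - 21.4) = max(0, -9.8) = 0

Answer: 0.0000 33.0000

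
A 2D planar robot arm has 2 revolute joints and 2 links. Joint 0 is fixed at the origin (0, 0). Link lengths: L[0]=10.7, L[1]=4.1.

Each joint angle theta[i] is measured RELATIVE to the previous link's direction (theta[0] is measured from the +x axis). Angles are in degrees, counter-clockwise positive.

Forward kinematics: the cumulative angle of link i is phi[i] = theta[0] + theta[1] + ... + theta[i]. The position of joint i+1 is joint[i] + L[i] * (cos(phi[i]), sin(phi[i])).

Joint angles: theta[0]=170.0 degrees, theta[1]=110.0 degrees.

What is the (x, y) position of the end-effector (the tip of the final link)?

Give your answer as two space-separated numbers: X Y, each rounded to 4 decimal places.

joint[0] = (0.0000, 0.0000)  (base)
link 0: phi[0] = 170 = 170 deg
  cos(170 deg) = -0.9848, sin(170 deg) = 0.1736
  joint[1] = (0.0000, 0.0000) + 10.7 * (-0.9848, 0.1736) = (0.0000 + -10.5374, 0.0000 + 1.8580) = (-10.5374, 1.8580)
link 1: phi[1] = 170 + 110 = 280 deg
  cos(280 deg) = 0.1736, sin(280 deg) = -0.9848
  joint[2] = (-10.5374, 1.8580) + 4.1 * (0.1736, -0.9848) = (-10.5374 + 0.7120, 1.8580 + -4.0377) = (-9.8255, -2.1797)
End effector: (-9.8255, -2.1797)

Answer: -9.8255 -2.1797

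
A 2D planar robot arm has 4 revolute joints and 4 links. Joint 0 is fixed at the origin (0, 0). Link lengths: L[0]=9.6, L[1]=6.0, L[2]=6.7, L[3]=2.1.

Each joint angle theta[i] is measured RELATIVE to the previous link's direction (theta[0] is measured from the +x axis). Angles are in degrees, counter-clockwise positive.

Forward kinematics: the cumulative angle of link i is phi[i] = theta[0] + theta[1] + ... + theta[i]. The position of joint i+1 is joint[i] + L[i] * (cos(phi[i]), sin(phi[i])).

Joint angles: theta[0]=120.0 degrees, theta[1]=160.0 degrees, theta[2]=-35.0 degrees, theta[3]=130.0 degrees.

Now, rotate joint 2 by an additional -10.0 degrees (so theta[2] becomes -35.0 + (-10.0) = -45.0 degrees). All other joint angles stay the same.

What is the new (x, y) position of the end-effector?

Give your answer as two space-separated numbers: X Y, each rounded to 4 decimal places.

joint[0] = (0.0000, 0.0000)  (base)
link 0: phi[0] = 120 = 120 deg
  cos(120 deg) = -0.5000, sin(120 deg) = 0.8660
  joint[1] = (0.0000, 0.0000) + 9.6 * (-0.5000, 0.8660) = (0.0000 + -4.8000, 0.0000 + 8.3138) = (-4.8000, 8.3138)
link 1: phi[1] = 120 + 160 = 280 deg
  cos(280 deg) = 0.1736, sin(280 deg) = -0.9848
  joint[2] = (-4.8000, 8.3138) + 6 * (0.1736, -0.9848) = (-4.8000 + 1.0419, 8.3138 + -5.9088) = (-3.7581, 2.4050)
link 2: phi[2] = 120 + 160 + -45 = 235 deg
  cos(235 deg) = -0.5736, sin(235 deg) = -0.8192
  joint[3] = (-3.7581, 2.4050) + 6.7 * (-0.5736, -0.8192) = (-3.7581 + -3.8430, 2.4050 + -5.4883) = (-7.6011, -3.0833)
link 3: phi[3] = 120 + 160 + -45 + 130 = 365 deg
  cos(365 deg) = 0.9962, sin(365 deg) = 0.0872
  joint[4] = (-7.6011, -3.0833) + 2.1 * (0.9962, 0.0872) = (-7.6011 + 2.0920, -3.0833 + 0.1830) = (-5.5091, -2.9003)
End effector: (-5.5091, -2.9003)

Answer: -5.5091 -2.9003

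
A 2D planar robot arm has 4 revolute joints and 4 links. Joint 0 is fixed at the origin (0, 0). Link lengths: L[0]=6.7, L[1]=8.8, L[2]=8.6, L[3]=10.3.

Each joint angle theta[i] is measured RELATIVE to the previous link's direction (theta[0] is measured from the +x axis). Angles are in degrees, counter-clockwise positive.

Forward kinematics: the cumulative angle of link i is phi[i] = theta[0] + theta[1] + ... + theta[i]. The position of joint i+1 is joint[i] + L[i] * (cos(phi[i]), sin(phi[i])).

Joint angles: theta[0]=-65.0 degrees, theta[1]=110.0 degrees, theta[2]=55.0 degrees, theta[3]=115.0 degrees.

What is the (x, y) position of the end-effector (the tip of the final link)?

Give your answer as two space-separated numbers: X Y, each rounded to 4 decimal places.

joint[0] = (0.0000, 0.0000)  (base)
link 0: phi[0] = -65 = -65 deg
  cos(-65 deg) = 0.4226, sin(-65 deg) = -0.9063
  joint[1] = (0.0000, 0.0000) + 6.7 * (0.4226, -0.9063) = (0.0000 + 2.8315, 0.0000 + -6.0723) = (2.8315, -6.0723)
link 1: phi[1] = -65 + 110 = 45 deg
  cos(45 deg) = 0.7071, sin(45 deg) = 0.7071
  joint[2] = (2.8315, -6.0723) + 8.8 * (0.7071, 0.7071) = (2.8315 + 6.2225, -6.0723 + 6.2225) = (9.0541, 0.1503)
link 2: phi[2] = -65 + 110 + 55 = 100 deg
  cos(100 deg) = -0.1736, sin(100 deg) = 0.9848
  joint[3] = (9.0541, 0.1503) + 8.6 * (-0.1736, 0.9848) = (9.0541 + -1.4934, 0.1503 + 8.4693) = (7.5607, 8.6196)
link 3: phi[3] = -65 + 110 + 55 + 115 = 215 deg
  cos(215 deg) = -0.8192, sin(215 deg) = -0.5736
  joint[4] = (7.5607, 8.6196) + 10.3 * (-0.8192, -0.5736) = (7.5607 + -8.4373, 8.6196 + -5.9078) = (-0.8766, 2.7118)
End effector: (-0.8766, 2.7118)

Answer: -0.8766 2.7118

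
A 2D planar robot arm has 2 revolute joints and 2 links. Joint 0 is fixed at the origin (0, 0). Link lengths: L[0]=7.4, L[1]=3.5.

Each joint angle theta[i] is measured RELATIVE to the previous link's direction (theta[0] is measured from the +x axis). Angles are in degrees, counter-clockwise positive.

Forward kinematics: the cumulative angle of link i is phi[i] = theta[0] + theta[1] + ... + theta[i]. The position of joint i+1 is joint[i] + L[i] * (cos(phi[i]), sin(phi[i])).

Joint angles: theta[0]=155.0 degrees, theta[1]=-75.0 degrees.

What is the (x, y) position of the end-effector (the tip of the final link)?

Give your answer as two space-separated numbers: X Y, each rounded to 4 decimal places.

Answer: -6.0989 6.5742

Derivation:
joint[0] = (0.0000, 0.0000)  (base)
link 0: phi[0] = 155 = 155 deg
  cos(155 deg) = -0.9063, sin(155 deg) = 0.4226
  joint[1] = (0.0000, 0.0000) + 7.4 * (-0.9063, 0.4226) = (0.0000 + -6.7067, 0.0000 + 3.1274) = (-6.7067, 3.1274)
link 1: phi[1] = 155 + -75 = 80 deg
  cos(80 deg) = 0.1736, sin(80 deg) = 0.9848
  joint[2] = (-6.7067, 3.1274) + 3.5 * (0.1736, 0.9848) = (-6.7067 + 0.6078, 3.1274 + 3.4468) = (-6.0989, 6.5742)
End effector: (-6.0989, 6.5742)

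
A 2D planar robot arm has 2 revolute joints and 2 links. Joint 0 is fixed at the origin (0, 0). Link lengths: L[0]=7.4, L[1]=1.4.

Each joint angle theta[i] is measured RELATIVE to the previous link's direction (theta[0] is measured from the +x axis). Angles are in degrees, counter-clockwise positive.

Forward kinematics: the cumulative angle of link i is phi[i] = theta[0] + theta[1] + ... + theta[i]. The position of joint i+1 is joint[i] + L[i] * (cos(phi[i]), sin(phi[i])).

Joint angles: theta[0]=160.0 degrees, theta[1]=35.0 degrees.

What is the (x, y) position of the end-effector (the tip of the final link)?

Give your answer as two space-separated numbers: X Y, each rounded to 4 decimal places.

Answer: -8.3060 2.1686

Derivation:
joint[0] = (0.0000, 0.0000)  (base)
link 0: phi[0] = 160 = 160 deg
  cos(160 deg) = -0.9397, sin(160 deg) = 0.3420
  joint[1] = (0.0000, 0.0000) + 7.4 * (-0.9397, 0.3420) = (0.0000 + -6.9537, 0.0000 + 2.5309) = (-6.9537, 2.5309)
link 1: phi[1] = 160 + 35 = 195 deg
  cos(195 deg) = -0.9659, sin(195 deg) = -0.2588
  joint[2] = (-6.9537, 2.5309) + 1.4 * (-0.9659, -0.2588) = (-6.9537 + -1.3523, 2.5309 + -0.3623) = (-8.3060, 2.1686)
End effector: (-8.3060, 2.1686)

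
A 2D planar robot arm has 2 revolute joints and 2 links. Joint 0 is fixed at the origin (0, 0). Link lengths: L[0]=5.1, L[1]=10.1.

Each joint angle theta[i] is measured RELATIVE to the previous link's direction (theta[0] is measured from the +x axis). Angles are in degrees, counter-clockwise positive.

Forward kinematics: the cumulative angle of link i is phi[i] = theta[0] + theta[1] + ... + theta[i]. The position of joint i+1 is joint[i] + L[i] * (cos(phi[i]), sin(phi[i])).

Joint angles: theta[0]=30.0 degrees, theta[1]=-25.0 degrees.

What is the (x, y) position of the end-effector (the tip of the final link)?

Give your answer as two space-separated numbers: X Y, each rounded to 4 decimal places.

joint[0] = (0.0000, 0.0000)  (base)
link 0: phi[0] = 30 = 30 deg
  cos(30 deg) = 0.8660, sin(30 deg) = 0.5000
  joint[1] = (0.0000, 0.0000) + 5.1 * (0.8660, 0.5000) = (0.0000 + 4.4167, 0.0000 + 2.5500) = (4.4167, 2.5500)
link 1: phi[1] = 30 + -25 = 5 deg
  cos(5 deg) = 0.9962, sin(5 deg) = 0.0872
  joint[2] = (4.4167, 2.5500) + 10.1 * (0.9962, 0.0872) = (4.4167 + 10.0616, 2.5500 + 0.8803) = (14.4783, 3.4303)
End effector: (14.4783, 3.4303)

Answer: 14.4783 3.4303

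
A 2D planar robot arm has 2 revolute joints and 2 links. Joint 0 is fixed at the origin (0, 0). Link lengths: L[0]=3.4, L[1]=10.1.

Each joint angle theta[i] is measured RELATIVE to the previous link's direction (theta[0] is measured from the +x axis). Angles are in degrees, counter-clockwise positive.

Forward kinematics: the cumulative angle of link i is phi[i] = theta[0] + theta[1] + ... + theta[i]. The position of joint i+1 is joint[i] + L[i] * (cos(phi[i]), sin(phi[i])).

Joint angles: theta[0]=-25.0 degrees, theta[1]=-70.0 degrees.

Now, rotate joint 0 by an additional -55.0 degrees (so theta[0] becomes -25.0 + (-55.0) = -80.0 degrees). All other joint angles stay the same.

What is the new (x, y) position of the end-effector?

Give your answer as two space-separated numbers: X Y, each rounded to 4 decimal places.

joint[0] = (0.0000, 0.0000)  (base)
link 0: phi[0] = -80 = -80 deg
  cos(-80 deg) = 0.1736, sin(-80 deg) = -0.9848
  joint[1] = (0.0000, 0.0000) + 3.4 * (0.1736, -0.9848) = (0.0000 + 0.5904, 0.0000 + -3.3483) = (0.5904, -3.3483)
link 1: phi[1] = -80 + -70 = -150 deg
  cos(-150 deg) = -0.8660, sin(-150 deg) = -0.5000
  joint[2] = (0.5904, -3.3483) + 10.1 * (-0.8660, -0.5000) = (0.5904 + -8.7469, -3.3483 + -5.0500) = (-8.1565, -8.3983)
End effector: (-8.1565, -8.3983)

Answer: -8.1565 -8.3983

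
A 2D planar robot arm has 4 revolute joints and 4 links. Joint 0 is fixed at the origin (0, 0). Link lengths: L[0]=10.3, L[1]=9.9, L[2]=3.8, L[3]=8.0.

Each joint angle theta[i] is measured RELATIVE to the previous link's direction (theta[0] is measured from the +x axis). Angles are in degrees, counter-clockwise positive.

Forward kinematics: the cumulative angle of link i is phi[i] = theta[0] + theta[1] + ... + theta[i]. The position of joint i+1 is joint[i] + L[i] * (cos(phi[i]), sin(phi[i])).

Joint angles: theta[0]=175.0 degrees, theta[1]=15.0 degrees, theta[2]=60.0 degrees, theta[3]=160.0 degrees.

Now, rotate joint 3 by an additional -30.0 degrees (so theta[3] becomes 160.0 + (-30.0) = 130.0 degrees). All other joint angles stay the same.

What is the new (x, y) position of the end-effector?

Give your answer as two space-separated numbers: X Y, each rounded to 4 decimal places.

Answer: -13.7925 -1.6561

Derivation:
joint[0] = (0.0000, 0.0000)  (base)
link 0: phi[0] = 175 = 175 deg
  cos(175 deg) = -0.9962, sin(175 deg) = 0.0872
  joint[1] = (0.0000, 0.0000) + 10.3 * (-0.9962, 0.0872) = (0.0000 + -10.2608, 0.0000 + 0.8977) = (-10.2608, 0.8977)
link 1: phi[1] = 175 + 15 = 190 deg
  cos(190 deg) = -0.9848, sin(190 deg) = -0.1736
  joint[2] = (-10.2608, 0.8977) + 9.9 * (-0.9848, -0.1736) = (-10.2608 + -9.7496, 0.8977 + -1.7191) = (-20.0104, -0.8214)
link 2: phi[2] = 175 + 15 + 60 = 250 deg
  cos(250 deg) = -0.3420, sin(250 deg) = -0.9397
  joint[3] = (-20.0104, -0.8214) + 3.8 * (-0.3420, -0.9397) = (-20.0104 + -1.2997, -0.8214 + -3.5708) = (-21.3101, -4.3922)
link 3: phi[3] = 175 + 15 + 60 + 130 = 380 deg
  cos(380 deg) = 0.9397, sin(380 deg) = 0.3420
  joint[4] = (-21.3101, -4.3922) + 8 * (0.9397, 0.3420) = (-21.3101 + 7.5175, -4.3922 + 2.7362) = (-13.7925, -1.6561)
End effector: (-13.7925, -1.6561)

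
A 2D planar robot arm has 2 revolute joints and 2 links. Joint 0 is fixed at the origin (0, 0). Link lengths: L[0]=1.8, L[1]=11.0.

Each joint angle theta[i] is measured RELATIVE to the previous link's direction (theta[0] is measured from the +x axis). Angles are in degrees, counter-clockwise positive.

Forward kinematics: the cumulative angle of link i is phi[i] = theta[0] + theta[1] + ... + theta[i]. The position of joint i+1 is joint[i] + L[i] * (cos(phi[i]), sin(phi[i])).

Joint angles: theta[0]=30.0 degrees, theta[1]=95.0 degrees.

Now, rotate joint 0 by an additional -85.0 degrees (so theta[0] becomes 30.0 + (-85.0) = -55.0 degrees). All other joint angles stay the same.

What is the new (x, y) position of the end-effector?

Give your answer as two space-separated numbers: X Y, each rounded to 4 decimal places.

joint[0] = (0.0000, 0.0000)  (base)
link 0: phi[0] = -55 = -55 deg
  cos(-55 deg) = 0.5736, sin(-55 deg) = -0.8192
  joint[1] = (0.0000, 0.0000) + 1.8 * (0.5736, -0.8192) = (0.0000 + 1.0324, 0.0000 + -1.4745) = (1.0324, -1.4745)
link 1: phi[1] = -55 + 95 = 40 deg
  cos(40 deg) = 0.7660, sin(40 deg) = 0.6428
  joint[2] = (1.0324, -1.4745) + 11 * (0.7660, 0.6428) = (1.0324 + 8.4265, -1.4745 + 7.0707) = (9.4589, 5.5962)
End effector: (9.4589, 5.5962)

Answer: 9.4589 5.5962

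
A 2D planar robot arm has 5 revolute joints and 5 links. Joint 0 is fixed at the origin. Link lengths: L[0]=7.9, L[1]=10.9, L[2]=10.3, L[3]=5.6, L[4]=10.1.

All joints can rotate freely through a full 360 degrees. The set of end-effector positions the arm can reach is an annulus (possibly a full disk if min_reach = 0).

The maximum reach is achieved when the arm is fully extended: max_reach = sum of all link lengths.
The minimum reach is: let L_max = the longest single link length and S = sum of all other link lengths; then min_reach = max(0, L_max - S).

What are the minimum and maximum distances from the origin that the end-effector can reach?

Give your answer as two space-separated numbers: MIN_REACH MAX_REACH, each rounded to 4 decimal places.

Link lengths: [7.9, 10.9, 10.3, 5.6, 10.1]
max_reach = 7.9 + 10.9 + 10.3 + 5.6 + 10.1 = 44.8
L_max = max([7.9, 10.9, 10.3, 5.6, 10.1]) = 10.9
S (sum of others) = 44.8 - 10.9 = 33.9
min_reach = max(0, 10.9 - 33.9) = max(0, -23) = 0

Answer: 0.0000 44.8000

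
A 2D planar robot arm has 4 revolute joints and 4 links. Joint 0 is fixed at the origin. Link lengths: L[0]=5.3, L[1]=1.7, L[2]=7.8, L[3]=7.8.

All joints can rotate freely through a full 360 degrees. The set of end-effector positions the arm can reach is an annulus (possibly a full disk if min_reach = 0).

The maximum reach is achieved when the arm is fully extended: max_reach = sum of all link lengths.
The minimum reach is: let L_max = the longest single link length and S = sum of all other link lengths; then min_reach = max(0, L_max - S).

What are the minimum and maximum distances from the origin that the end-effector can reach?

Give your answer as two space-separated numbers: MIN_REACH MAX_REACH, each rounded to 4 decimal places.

Link lengths: [5.3, 1.7, 7.8, 7.8]
max_reach = 5.3 + 1.7 + 7.8 + 7.8 = 22.6
L_max = max([5.3, 1.7, 7.8, 7.8]) = 7.8
S (sum of others) = 22.6 - 7.8 = 14.8
min_reach = max(0, 7.8 - 14.8) = max(0, -7) = 0

Answer: 0.0000 22.6000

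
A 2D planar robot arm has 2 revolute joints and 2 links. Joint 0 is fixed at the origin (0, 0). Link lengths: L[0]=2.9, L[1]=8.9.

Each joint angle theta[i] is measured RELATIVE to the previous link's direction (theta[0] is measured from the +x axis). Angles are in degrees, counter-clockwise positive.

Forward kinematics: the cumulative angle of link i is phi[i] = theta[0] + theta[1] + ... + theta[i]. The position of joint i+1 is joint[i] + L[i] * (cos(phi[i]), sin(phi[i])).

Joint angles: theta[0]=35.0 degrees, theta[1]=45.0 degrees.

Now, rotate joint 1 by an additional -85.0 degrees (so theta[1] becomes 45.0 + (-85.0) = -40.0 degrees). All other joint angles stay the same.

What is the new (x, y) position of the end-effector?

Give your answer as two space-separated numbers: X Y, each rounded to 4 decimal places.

joint[0] = (0.0000, 0.0000)  (base)
link 0: phi[0] = 35 = 35 deg
  cos(35 deg) = 0.8192, sin(35 deg) = 0.5736
  joint[1] = (0.0000, 0.0000) + 2.9 * (0.8192, 0.5736) = (0.0000 + 2.3755, 0.0000 + 1.6634) = (2.3755, 1.6634)
link 1: phi[1] = 35 + -40 = -5 deg
  cos(-5 deg) = 0.9962, sin(-5 deg) = -0.0872
  joint[2] = (2.3755, 1.6634) + 8.9 * (0.9962, -0.0872) = (2.3755 + 8.8661, 1.6634 + -0.7757) = (11.2417, 0.8877)
End effector: (11.2417, 0.8877)

Answer: 11.2417 0.8877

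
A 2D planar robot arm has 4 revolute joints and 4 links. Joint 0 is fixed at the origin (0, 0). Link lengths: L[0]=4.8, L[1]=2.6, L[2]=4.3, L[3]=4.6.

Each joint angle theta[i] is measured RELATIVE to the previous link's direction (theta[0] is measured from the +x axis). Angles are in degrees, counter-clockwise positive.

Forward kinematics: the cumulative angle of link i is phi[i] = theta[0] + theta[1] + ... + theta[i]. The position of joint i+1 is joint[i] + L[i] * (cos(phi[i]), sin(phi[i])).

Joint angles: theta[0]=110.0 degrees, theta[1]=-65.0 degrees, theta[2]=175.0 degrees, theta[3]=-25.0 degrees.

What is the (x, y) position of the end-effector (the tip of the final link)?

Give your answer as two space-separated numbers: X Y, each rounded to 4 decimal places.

joint[0] = (0.0000, 0.0000)  (base)
link 0: phi[0] = 110 = 110 deg
  cos(110 deg) = -0.3420, sin(110 deg) = 0.9397
  joint[1] = (0.0000, 0.0000) + 4.8 * (-0.3420, 0.9397) = (0.0000 + -1.6417, 0.0000 + 4.5105) = (-1.6417, 4.5105)
link 1: phi[1] = 110 + -65 = 45 deg
  cos(45 deg) = 0.7071, sin(45 deg) = 0.7071
  joint[2] = (-1.6417, 4.5105) + 2.6 * (0.7071, 0.7071) = (-1.6417 + 1.8385, 4.5105 + 1.8385) = (0.1968, 6.3490)
link 2: phi[2] = 110 + -65 + 175 = 220 deg
  cos(220 deg) = -0.7660, sin(220 deg) = -0.6428
  joint[3] = (0.1968, 6.3490) + 4.3 * (-0.7660, -0.6428) = (0.1968 + -3.2940, 6.3490 + -2.7640) = (-3.0972, 3.5850)
link 3: phi[3] = 110 + -65 + 175 + -25 = 195 deg
  cos(195 deg) = -0.9659, sin(195 deg) = -0.2588
  joint[4] = (-3.0972, 3.5850) + 4.6 * (-0.9659, -0.2588) = (-3.0972 + -4.4433, 3.5850 + -1.1906) = (-7.5405, 2.3944)
End effector: (-7.5405, 2.3944)

Answer: -7.5405 2.3944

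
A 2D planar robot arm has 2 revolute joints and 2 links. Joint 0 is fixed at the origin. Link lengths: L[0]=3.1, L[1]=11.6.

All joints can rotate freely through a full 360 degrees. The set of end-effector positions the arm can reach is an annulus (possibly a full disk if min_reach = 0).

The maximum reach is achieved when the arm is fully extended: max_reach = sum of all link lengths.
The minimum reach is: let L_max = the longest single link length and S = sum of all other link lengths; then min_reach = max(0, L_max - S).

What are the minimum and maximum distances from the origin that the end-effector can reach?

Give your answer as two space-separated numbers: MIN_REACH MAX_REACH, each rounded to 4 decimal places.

Link lengths: [3.1, 11.6]
max_reach = 3.1 + 11.6 = 14.7
L_max = max([3.1, 11.6]) = 11.6
S (sum of others) = 14.7 - 11.6 = 3.1
min_reach = max(0, 11.6 - 3.1) = max(0, 8.5) = 8.5

Answer: 8.5000 14.7000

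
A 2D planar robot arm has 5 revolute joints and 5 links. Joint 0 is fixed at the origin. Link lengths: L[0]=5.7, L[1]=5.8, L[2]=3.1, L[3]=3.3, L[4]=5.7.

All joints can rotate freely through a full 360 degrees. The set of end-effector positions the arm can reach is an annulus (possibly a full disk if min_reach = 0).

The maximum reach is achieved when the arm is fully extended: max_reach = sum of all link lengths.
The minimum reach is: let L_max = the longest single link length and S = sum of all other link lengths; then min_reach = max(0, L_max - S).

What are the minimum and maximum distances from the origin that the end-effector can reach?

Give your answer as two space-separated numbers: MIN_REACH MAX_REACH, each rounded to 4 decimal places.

Answer: 0.0000 23.6000

Derivation:
Link lengths: [5.7, 5.8, 3.1, 3.3, 5.7]
max_reach = 5.7 + 5.8 + 3.1 + 3.3 + 5.7 = 23.6
L_max = max([5.7, 5.8, 3.1, 3.3, 5.7]) = 5.8
S (sum of others) = 23.6 - 5.8 = 17.8
min_reach = max(0, 5.8 - 17.8) = max(0, -12) = 0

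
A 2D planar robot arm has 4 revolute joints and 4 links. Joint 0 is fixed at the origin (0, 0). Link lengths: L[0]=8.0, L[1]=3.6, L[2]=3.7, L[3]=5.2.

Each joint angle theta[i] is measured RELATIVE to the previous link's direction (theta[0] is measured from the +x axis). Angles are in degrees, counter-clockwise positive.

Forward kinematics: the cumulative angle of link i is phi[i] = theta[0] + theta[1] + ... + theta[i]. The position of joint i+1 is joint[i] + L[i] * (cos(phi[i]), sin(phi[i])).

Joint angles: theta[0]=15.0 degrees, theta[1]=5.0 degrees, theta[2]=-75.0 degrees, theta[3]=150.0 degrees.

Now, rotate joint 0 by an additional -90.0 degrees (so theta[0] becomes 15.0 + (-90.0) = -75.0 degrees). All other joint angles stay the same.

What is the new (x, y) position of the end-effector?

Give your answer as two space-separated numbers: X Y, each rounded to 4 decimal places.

Answer: 5.4512 -12.7793

Derivation:
joint[0] = (0.0000, 0.0000)  (base)
link 0: phi[0] = -75 = -75 deg
  cos(-75 deg) = 0.2588, sin(-75 deg) = -0.9659
  joint[1] = (0.0000, 0.0000) + 8 * (0.2588, -0.9659) = (0.0000 + 2.0706, 0.0000 + -7.7274) = (2.0706, -7.7274)
link 1: phi[1] = -75 + 5 = -70 deg
  cos(-70 deg) = 0.3420, sin(-70 deg) = -0.9397
  joint[2] = (2.0706, -7.7274) + 3.6 * (0.3420, -0.9397) = (2.0706 + 1.2313, -7.7274 + -3.3829) = (3.3018, -11.1103)
link 2: phi[2] = -75 + 5 + -75 = -145 deg
  cos(-145 deg) = -0.8192, sin(-145 deg) = -0.5736
  joint[3] = (3.3018, -11.1103) + 3.7 * (-0.8192, -0.5736) = (3.3018 + -3.0309, -11.1103 + -2.1222) = (0.2710, -13.2325)
link 3: phi[3] = -75 + 5 + -75 + 150 = 5 deg
  cos(5 deg) = 0.9962, sin(5 deg) = 0.0872
  joint[4] = (0.2710, -13.2325) + 5.2 * (0.9962, 0.0872) = (0.2710 + 5.1802, -13.2325 + 0.4532) = (5.4512, -12.7793)
End effector: (5.4512, -12.7793)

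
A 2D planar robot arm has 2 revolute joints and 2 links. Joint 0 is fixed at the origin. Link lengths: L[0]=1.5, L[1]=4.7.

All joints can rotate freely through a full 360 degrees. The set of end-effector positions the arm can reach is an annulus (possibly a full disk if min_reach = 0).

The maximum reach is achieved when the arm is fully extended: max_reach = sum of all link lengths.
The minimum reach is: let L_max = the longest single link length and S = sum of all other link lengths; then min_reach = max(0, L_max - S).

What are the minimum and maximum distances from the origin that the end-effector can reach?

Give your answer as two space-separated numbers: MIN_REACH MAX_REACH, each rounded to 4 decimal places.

Link lengths: [1.5, 4.7]
max_reach = 1.5 + 4.7 = 6.2
L_max = max([1.5, 4.7]) = 4.7
S (sum of others) = 6.2 - 4.7 = 1.5
min_reach = max(0, 4.7 - 1.5) = max(0, 3.2) = 3.2

Answer: 3.2000 6.2000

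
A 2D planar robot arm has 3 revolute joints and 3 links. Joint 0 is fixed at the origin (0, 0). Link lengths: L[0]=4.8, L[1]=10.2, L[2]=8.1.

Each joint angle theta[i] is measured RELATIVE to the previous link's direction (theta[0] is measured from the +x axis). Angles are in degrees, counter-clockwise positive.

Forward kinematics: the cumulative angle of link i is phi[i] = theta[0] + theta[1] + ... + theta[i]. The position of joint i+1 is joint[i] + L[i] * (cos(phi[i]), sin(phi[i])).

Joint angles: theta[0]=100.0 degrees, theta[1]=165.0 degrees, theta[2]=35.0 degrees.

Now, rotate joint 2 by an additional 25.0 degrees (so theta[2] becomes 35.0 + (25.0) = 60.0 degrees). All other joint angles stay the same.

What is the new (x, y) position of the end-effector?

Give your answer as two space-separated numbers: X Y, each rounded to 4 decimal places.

Answer: 4.9126 -10.0801

Derivation:
joint[0] = (0.0000, 0.0000)  (base)
link 0: phi[0] = 100 = 100 deg
  cos(100 deg) = -0.1736, sin(100 deg) = 0.9848
  joint[1] = (0.0000, 0.0000) + 4.8 * (-0.1736, 0.9848) = (0.0000 + -0.8335, 0.0000 + 4.7271) = (-0.8335, 4.7271)
link 1: phi[1] = 100 + 165 = 265 deg
  cos(265 deg) = -0.0872, sin(265 deg) = -0.9962
  joint[2] = (-0.8335, 4.7271) + 10.2 * (-0.0872, -0.9962) = (-0.8335 + -0.8890, 4.7271 + -10.1612) = (-1.7225, -5.4341)
link 2: phi[2] = 100 + 165 + 60 = 325 deg
  cos(325 deg) = 0.8192, sin(325 deg) = -0.5736
  joint[3] = (-1.7225, -5.4341) + 8.1 * (0.8192, -0.5736) = (-1.7225 + 6.6351, -5.4341 + -4.6460) = (4.9126, -10.0801)
End effector: (4.9126, -10.0801)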